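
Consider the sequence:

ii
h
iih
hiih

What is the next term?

iihhiih

This is a Fibonacci-style word recurrence s(k) = s(k−2)·s(k−1): e.g. ii·h = iih.
Continuing: iih · hiih gives term 5.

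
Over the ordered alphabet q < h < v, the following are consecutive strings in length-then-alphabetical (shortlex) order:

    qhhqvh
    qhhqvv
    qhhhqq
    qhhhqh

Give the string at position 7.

qhhhhh

Stepping forward 3 times from qhhhqh: qhhhqh → qhhhqv → qhhhhq, then the target.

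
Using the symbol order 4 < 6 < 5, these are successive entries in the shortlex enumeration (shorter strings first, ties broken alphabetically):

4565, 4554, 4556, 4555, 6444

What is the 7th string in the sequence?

6445

Advancing 2 positions from 6444 through 6444 → 6446 reaches term 7.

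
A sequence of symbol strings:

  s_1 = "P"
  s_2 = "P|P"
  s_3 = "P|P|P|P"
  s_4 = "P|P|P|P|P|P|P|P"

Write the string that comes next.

s(k+1) = s(k)·|·s(k) — each term doubles the last with '|' between the halves.
So the next term is two copies of P|P|P|P|P|P|P|P with '|' between the halves.

P|P|P|P|P|P|P|P|P|P|P|P|P|P|P|P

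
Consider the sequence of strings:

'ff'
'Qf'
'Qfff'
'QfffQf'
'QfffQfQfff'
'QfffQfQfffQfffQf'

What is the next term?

Each term (from the third on) is the previous term followed by the one before it: term 3 = Qf·ff = Qfff.
So term 7 is QfffQfQfffQfffQf·QfffQfQfff.

QfffQfQfffQfffQfQfffQfQfff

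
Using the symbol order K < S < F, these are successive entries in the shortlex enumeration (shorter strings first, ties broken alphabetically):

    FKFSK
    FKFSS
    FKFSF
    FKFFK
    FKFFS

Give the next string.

Find the rightmost character of FKFFS below F, bump it to the next letter, and reset everything to its right to K.

FKFFF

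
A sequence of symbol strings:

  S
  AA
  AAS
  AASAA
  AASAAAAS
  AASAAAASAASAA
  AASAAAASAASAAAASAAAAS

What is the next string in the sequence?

AASAAAASAASAAAASAAAASAASAAAASAASAA

From term 3 onward, concatenate the last term with the second-to-last: AA·S = AAS, AAS·AA = AASAA, …
So term 8 is AASAAAASAASAAAASAAAAS·AASAAAASAASAA.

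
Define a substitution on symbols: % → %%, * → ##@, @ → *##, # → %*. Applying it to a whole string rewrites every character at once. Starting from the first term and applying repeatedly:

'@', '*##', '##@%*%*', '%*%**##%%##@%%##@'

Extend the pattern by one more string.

Replace each of the 17 characters of %*%**##%%##@%%##@ in place — %% ##@ %% ##@ ##@ %* %* %% %% %* %* *## %% %% %* %* *## — and concatenate.

%%##@%%##@##@%*%*%%%%%*%**##%%%%%*%**##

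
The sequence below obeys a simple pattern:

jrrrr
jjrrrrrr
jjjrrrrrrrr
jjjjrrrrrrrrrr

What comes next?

Reading off run lengths: j runs 1, 2, 3, 4; r runs 4, 6, 8, 10 — each is linear in n, where the shown terms are n = 2, 3, 4, 5.
For the next term, n = 6, so the run lengths are 5, 12.

jjjjjrrrrrrrrrrrr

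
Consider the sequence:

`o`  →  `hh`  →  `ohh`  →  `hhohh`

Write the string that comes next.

This is a Fibonacci-style word recurrence s(k) = s(k−2)·s(k−1): e.g. o·hh = ohh.
The next term joins ohh and hhohh.

ohhhhohh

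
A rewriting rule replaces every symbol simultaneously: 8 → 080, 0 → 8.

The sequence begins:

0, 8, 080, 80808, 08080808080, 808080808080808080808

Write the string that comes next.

Rewriting the 21 symbols of 808080808080808080808 one by one yields 080 8 080 8 080 8 080 8 080 8 080 8 080 8 080 8 080 8 080 8 080; concatenated:

0808080808080808080808080808080808080808080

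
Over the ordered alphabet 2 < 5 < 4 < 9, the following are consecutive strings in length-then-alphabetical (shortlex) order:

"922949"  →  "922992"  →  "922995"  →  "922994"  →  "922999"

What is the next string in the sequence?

Treat 922999 as a base-4 numeral over the given alphabet and add one, carrying through any trailing 9's.

925222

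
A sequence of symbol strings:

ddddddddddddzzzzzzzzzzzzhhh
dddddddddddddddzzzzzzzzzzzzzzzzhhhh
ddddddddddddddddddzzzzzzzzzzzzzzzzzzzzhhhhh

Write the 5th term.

ddddddddddddddddddddddddzzzzzzzzzzzzzzzzzzzzzzzzzzzzhhhhhhh

Reading off run lengths: d runs 12, 15, 18; z runs 12, 16, 20; h runs 3, 4, 5 — each is linear in n, where the shown terms are n = 3, 4, 5.
Setting n = 7 gives 24, 28, 7 characters in each block.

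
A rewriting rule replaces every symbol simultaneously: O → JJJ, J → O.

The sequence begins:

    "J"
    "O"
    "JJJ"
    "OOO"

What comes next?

Apply φ to OOO symbol by symbol: O→JJJ, O→JJJ, O→JJJ; joined: JJJ JJJ JJJ.

JJJJJJJJJ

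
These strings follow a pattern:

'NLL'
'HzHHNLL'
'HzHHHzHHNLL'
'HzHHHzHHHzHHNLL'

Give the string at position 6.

Every step adds HzHH at the front: s(k+1) = HzHH·s(k).
From HzHHHzHHHzHHNLL, 2 further steps: HzHHHzHHHzHHNLL → HzHHHzHHHzHHHzHHNLL → (answer).

HzHHHzHHHzHHHzHHHzHHNLL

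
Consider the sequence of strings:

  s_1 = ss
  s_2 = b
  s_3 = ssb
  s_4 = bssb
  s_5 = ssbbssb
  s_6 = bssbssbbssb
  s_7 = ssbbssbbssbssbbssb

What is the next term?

This is a Fibonacci-style word recurrence s(k) = s(k−2)·s(k−1): e.g. ss·b = ssb.
So term 8 is bssbssbbssb·ssbbssbbssbssbbssb.

bssbssbbssbssbbssbbssbssbbssb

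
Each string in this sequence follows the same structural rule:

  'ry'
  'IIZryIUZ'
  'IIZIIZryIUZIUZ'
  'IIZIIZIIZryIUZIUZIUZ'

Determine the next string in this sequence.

Each term wraps the previous one in IIZ on the left and IUZ on the right.
Applying this once more to IIZIIZIIZryIUZIUZIUZ:

IIZIIZIIZIIZryIUZIUZIUZIUZ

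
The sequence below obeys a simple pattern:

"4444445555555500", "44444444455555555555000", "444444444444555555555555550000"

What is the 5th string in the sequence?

Term n consists of 3n 4's, followed by 3n+2 5's, followed by n 0's, where the shown terms are n = 2, 3, 4.
Setting n = 6 gives 18, 20, 6 characters in each block.

44444444444444444455555555555555555555000000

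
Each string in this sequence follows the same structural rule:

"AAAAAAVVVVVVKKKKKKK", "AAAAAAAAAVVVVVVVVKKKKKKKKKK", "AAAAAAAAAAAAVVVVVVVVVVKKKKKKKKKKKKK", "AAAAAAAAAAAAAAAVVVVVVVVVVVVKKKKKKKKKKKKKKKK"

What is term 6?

Term n consists of 3n A's, followed by 2n+2 V's, followed by 3n+1 K's, where the shown terms are n = 2, 3, 4, 5.
Setting n = 7 gives 21, 16, 22 characters in each block.

AAAAAAAAAAAAAAAAAAAAAVVVVVVVVVVVVVVVVKKKKKKKKKKKKKKKKKKKKKK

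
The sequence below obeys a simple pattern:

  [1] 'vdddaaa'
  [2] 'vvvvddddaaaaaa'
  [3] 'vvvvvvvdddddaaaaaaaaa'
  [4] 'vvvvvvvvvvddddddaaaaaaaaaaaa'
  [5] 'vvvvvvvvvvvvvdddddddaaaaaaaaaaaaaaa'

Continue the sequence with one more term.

vvvvvvvvvvvvvvvvddddddddaaaaaaaaaaaaaaaaaa

Reading off run lengths: v runs 1, 4, 7, 10, 13; d runs 3, 4, 5, 6, 7; a runs 3, 6, 9, 12, 15 — each is linear in n (n = 1, 2, …).
At n = 6 the blocks have lengths 16, 8, 18.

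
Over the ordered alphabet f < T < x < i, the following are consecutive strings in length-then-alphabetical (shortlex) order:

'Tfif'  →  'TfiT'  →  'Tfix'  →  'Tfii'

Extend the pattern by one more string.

Treat Tfii as a base-4 numeral over the given alphabet and add one, carrying through any trailing i's.

TTff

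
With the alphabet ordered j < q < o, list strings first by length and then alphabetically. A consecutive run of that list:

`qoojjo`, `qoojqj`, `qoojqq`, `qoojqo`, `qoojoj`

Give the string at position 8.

Stepping forward 3 times from qoojoj: qoojoj → qoojoq → qoojoo, then the target.

qooqjj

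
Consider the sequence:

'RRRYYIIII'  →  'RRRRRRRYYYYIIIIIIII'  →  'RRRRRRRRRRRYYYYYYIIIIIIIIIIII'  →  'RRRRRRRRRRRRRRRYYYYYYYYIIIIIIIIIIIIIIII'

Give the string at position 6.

Term n consists of 4n-1 R's, followed by 2n Y's, followed by 4n I's (n = 1, 2, …).
At n = 6 the blocks have lengths 23, 12, 24.

RRRRRRRRRRRRRRRRRRRRRRRYYYYYYYYYYYYIIIIIIIIIIIIIIIIIIIIIIII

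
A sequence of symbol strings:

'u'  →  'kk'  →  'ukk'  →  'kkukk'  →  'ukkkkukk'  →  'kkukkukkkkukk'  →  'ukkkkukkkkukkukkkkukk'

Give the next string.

kkukkukkkkukkukkkkukkkkukkukkkkukk

Each term (from the third on) is the two preceding terms concatenated in order: term 3 = u·kk = ukk.
Continuing: kkukkukkkkukk · ukkkkukkkkukkukkkkukk gives term 8.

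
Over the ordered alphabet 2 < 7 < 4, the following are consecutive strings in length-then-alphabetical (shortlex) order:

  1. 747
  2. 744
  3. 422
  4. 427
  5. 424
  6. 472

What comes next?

Find the rightmost character of 472 below 4, bump it to the next letter, and reset everything to its right to 2.

477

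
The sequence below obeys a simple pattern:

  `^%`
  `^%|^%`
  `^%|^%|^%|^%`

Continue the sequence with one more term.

^%|^%|^%|^%|^%|^%|^%|^%

s(k+1) = s(k)·|·s(k) — each term doubles the last with '|' between the halves.
One more doubling of ^%|^%|^%|^% gives the answer.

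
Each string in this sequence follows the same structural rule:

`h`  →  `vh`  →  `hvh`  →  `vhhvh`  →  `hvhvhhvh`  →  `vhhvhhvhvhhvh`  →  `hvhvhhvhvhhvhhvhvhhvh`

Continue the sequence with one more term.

This is a Fibonacci-style word recurrence s(k) = s(k−2)·s(k−1): e.g. h·vh = hvh.
The next term joins vhhvhhvhvhhvh and hvhvhhvhvhhvhhvhvhhvh.

vhhvhhvhvhhvhhvhvhhvhvhhvhhvhvhhvh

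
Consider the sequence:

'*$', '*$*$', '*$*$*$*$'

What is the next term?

Each string is two copies of the previous one concatenated.
One more doubling of *$*$*$*$ gives the answer.

*$*$*$*$*$*$*$*$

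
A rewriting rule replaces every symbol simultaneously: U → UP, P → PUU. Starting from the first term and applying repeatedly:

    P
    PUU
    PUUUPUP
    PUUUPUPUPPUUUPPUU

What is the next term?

φ(PUUUPUPUPPUUUPPUU) expands symbol-by-symbol to PUU UP UP UP PUU UP PUU UP PUU PUU UP UP UP PUU PUU UP UP; joining the 17 pieces gives the next term.

PUUUPUPUPPUUUPPUUUPPUUPUUUPUPUPPUUPUUUPUP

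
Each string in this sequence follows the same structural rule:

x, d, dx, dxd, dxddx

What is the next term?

dxddxdxd

Each term (from the third on) is the previous term followed by the one before it: term 3 = d·x = dx.
The next term joins dxddx and dxd.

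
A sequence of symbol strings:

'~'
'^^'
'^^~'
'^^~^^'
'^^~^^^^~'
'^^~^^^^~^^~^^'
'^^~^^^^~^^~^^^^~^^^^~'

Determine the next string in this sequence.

This is a Fibonacci-style word recurrence s(k) = s(k−1)·s(k−2): e.g. ^^·~ = ^^~.
Continuing: ^^~^^^^~^^~^^^^~^^^^~ · ^^~^^^^~^^~^^ gives term 8.

^^~^^^^~^^~^^^^~^^^^~^^~^^^^~^^~^^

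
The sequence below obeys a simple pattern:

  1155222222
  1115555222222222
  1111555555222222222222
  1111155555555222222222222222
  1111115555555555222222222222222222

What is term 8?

1111111115555555555555555222222222222222222222222222

Each string has the form 1^{n} 5^{2n-2} 2^{3n}, where the shown terms are n = 2, 3, 4, 5, 6.
For term 8, n = 9, so the run lengths are 9, 16, 27.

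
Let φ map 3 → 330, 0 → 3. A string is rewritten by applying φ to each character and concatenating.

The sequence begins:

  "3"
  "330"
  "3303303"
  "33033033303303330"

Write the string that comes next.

Rewriting the 17 symbols of 33033033303303330 one by one yields 330 330 3 330 330 3 330 330 330 3 330 330 3 330 330 330 3; concatenated:

33033033303303330330330333033033303303303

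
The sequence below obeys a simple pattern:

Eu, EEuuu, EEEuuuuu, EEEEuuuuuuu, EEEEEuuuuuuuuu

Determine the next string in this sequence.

EEEEEEuuuuuuuuuuu

The n-th term is n E's then 2n-1 u's (n = 1, 2, …).
At n = 6 the blocks have lengths 6, 11.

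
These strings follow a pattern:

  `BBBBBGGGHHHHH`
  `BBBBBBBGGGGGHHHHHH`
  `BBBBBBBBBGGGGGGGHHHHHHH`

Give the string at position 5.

BBBBBBBBBBBBBGGGGGGGGGGGHHHHHHHHH

Each string has the form B^{2n+1} G^{2n-1} H^{n+3}, where the shown terms are n = 2, 3, 4.
For term 5, n = 6, so the run lengths are 13, 11, 9.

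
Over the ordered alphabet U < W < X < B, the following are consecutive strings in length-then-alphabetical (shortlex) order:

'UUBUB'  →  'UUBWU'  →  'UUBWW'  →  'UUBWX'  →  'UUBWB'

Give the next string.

The successor of UUBWB increments the rightmost position that isn't already B and resets every position after it to U.

UUBXU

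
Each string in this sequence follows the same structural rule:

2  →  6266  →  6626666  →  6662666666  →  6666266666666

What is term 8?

6666666266666666666666

Every step adds 6 to the front and 66 to the end of the previous string.
From 6666266666666, 3 further steps: 6666266666666 → 6666626666666666 → 6666662666666666666 → (answer).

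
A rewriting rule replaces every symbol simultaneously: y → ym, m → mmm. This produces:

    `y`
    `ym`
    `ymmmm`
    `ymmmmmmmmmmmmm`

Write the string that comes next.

ymmmmmmmmmmmmmmmmmmmmmmmmmmmmmmmmmmmmmmmm

Replace each of the 14 characters of ymmmmmmmmmmmmm in place — ym mmm mmm mmm mmm mmm mmm mmm mmm mmm mmm mmm mmm mmm — and concatenate.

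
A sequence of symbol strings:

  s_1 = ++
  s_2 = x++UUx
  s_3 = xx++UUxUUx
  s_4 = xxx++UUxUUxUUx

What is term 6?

xxxxx++UUxUUxUUxUUxUUx

Every step adds x to the front and UUx to the end of the previous string.
From xxx++UUxUUxUUx, 2 further steps: xxx++UUxUUxUUx → xxxx++UUxUUxUUxUUx → (answer).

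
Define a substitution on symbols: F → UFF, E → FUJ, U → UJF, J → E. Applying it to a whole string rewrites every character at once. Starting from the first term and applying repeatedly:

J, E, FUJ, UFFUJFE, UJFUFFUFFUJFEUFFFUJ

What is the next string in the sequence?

UJFEUFFUJFUFFUFFUJFUFFUFFUJFEUFFFUJUJFUFFUFFUFFUJFE

Applying the rule to each of the 19 symbols of UJFUFFUFFUJFEUFFFUJ gives the pieces UJF E UFF UJF UFF UFF UJF UFF UFF UJF E UFF FUJ UJF UFF UFF UFF UJF E, which concatenate to the answer.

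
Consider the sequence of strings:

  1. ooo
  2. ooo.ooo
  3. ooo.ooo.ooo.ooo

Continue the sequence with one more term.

Every step duplicates the string with '.' between the halves.
Doubling ooo.ooo.ooo.ooo with '.' between the halves:

ooo.ooo.ooo.ooo.ooo.ooo.ooo.ooo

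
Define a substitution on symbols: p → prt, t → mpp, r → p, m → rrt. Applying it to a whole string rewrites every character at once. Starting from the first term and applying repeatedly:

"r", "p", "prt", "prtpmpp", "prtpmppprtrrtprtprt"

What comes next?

Applying the rule to each of the 19 symbols of prtpmppprtrrtprtprt gives the pieces prt p mpp prt rrt prt prt prt p mpp p p mpp prt p mpp prt p mpp, which concatenate to the answer.

prtpmppprtrrtprtprtprtpmppppmppprtpmppprtpmpp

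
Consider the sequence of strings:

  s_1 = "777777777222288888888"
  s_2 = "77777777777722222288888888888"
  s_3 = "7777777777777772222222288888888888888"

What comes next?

777777777777777777222222222288888888888888888

Term n consists of 3n+3 7's, followed by 2n 2's, followed by 3n+2 8's, where the shown terms are n = 2, 3, 4.
At n = 5 the blocks have lengths 18, 10, 17.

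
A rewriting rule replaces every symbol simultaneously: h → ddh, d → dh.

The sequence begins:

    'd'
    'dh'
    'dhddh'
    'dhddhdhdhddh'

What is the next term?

dhddhdhdhddhdhddhdhddhdhdhddh

Apply φ to dhddhdhdhddh symbol by symbol: d→dh, h→ddh, d→dh, d→dh, h→ddh, d→dh, h→ddh, d→dh, h→ddh, d→dh, d→dh, h→ddh; joined: dh ddh dh dh ddh dh ddh dh ddh dh dh ddh.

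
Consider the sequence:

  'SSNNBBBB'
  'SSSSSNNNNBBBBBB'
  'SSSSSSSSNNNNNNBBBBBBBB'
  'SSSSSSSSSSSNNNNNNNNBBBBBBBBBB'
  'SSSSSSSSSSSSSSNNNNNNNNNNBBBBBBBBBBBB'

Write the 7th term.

SSSSSSSSSSSSSSSSSSSSNNNNNNNNNNNNNNBBBBBBBBBBBBBBBB

Reading off run lengths: S runs 2, 5, 8, 11, 14; N runs 2, 4, 6, 8, 10; B runs 4, 6, 8, 10, 12 — each is linear in n (n = 1, 2, …).
Setting n = 7 gives 20, 14, 16 characters in each block.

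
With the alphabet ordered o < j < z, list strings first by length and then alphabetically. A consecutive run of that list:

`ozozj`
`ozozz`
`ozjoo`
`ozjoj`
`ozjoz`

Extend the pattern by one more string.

ozjjo

The successor of ozjoz increments the rightmost position that isn't already z and resets every position after it to o.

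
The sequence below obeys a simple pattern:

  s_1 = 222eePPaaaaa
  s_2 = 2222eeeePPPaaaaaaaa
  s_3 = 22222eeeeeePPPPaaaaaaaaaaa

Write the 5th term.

Reading off run lengths: 2 runs 3, 4, 5; e runs 2, 4, 6; P runs 2, 3, 4; a runs 5, 8, 11 — each is linear in n (n = 1, 2, …).
For term 5, n = 5, so the run lengths are 7, 10, 6, 17.

2222222eeeeeeeeeePPPPPPaaaaaaaaaaaaaaaaa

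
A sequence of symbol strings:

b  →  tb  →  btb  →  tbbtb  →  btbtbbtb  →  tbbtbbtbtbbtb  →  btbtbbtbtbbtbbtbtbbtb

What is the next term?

tbbtbbtbtbbtbbtbtbbtbtbbtbbtbtbbtb

This is a Fibonacci-style word recurrence s(k) = s(k−2)·s(k−1): e.g. b·tb = btb.
The next term joins tbbtbbtbtbbtb and btbtbbtbtbbtbbtbtbbtb.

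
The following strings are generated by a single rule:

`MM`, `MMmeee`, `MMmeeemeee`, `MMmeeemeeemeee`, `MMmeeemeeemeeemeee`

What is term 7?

Every step adds meee to the end: s(k+1) = s(k)·meee.
From MMmeeemeeemeeemeee, 2 further steps: MMmeeemeeemeeemeee → MMmeeemeeemeeemeeemeee → (answer).

MMmeeemeeemeeemeeemeeemeee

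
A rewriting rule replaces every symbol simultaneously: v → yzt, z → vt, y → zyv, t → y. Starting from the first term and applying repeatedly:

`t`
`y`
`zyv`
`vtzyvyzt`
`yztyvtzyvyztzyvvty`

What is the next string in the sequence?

Rewriting the 18 symbols of yztyvtzyvyztzyvvty one by one yields zyv vt y zyv yzt y vt zyv yzt zyv vt y vt zyv yzt yzt y zyv; concatenated:

zyvvtyzyvyztyvtzyvyztzyvvtyvtzyvyztyztyzyv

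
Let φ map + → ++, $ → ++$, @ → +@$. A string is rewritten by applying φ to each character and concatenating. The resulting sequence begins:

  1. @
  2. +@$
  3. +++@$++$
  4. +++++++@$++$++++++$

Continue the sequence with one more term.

φ(+++++++@$++$++++++$) expands symbol-by-symbol to ++ ++ ++ ++ ++ ++ ++ +@$ ++$ ++ ++ ++$ ++ ++ ++ ++ ++ ++ ++$; joining the 19 pieces gives the next term.

+++++++++++++++@$++$++++++$++++++++++++++$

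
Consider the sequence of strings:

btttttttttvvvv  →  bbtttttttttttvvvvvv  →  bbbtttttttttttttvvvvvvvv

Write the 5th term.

The n-th term is n-2 b's then 2n+3 t's then 2n-2 v's, where the shown terms are n = 3, 4, 5.
At n = 7 the blocks have lengths 5, 17, 12.

bbbbbtttttttttttttttttvvvvvvvvvvvv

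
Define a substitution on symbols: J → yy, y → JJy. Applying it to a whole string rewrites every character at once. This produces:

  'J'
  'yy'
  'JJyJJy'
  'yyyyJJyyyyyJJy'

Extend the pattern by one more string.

JJyJJyJJyJJyyyyyJJyJJyJJyJJyJJyyyyyJJy

Replace each of the 14 characters of yyyyJJyyyyyJJy in place — JJy JJy JJy JJy yy yy JJy JJy JJy JJy JJy yy yy JJy — and concatenate.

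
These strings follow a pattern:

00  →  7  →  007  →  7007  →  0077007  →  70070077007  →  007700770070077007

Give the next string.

70070077007007700770070077007

From term 3 onward, concatenate the second-to-last term with the last: 00·7 = 007, 7·007 = 7007, …
The next term joins 70070077007 and 007700770070077007.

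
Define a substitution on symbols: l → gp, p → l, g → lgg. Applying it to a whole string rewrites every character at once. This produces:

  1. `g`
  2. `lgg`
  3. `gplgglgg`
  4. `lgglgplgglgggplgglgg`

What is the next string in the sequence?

Rewriting the 20 symbols of lgglgplgglgggplgglgg one by one yields gp lgg lgg gp lgg l gp lgg lgg gp lgg lgg lgg l gp lgg lgg gp lgg lgg; concatenated:

gplgglgggplgglgplgglgggplgglgglgglgplgglgggplgglgg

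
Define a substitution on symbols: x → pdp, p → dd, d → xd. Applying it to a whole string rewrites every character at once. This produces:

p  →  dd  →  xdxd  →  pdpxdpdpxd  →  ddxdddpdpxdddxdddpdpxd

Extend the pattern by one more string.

φ(ddxdddpdpxdddxdddpdpxd) expands symbol-by-symbol to xd xd pdp xd xd xd dd xd dd pdp xd xd xd pdp xd xd xd dd xd dd pdp xd; joining the 22 pieces gives the next term.

xdxdpdpxdxdxdddxdddpdpxdxdxdpdpxdxdxdddxdddpdpxd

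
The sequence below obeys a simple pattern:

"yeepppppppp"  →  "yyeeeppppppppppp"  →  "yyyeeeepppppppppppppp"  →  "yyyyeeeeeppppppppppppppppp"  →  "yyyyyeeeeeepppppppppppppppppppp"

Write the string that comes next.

Each string has the form y^{n-1} e^{n} p^{3n+2}, where the shown terms are n = 2, 3, 4, 5, 6.
At n = 7 the blocks have lengths 6, 7, 23.

yyyyyyeeeeeeeppppppppppppppppppppppp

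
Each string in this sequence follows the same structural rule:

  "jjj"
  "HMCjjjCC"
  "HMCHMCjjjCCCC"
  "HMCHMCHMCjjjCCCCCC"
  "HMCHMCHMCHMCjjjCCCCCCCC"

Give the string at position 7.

Each term wraps the previous one in HMC on the left and CC on the right.
From HMCHMCHMCHMCjjjCCCCCCCC, 2 further steps: HMCHMCHMCHMCjjjCCCCCCCC → HMCHMCHMCHMCHMCjjjCCCCCCCCCC → (answer).

HMCHMCHMCHMCHMCHMCjjjCCCCCCCCCCCC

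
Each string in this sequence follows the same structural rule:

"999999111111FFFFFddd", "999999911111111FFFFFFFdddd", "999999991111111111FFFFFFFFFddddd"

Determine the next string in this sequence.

Reading off run lengths: 9 runs 6, 7, 8; 1 runs 6, 8, 10; F runs 5, 7, 9; d runs 3, 4, 5 — each is linear in n, where the shown terms are n = 3, 4, 5.
For the next term, n = 6, so the run lengths are 9, 12, 11, 6.

999999999111111111111FFFFFFFFFFFdddddd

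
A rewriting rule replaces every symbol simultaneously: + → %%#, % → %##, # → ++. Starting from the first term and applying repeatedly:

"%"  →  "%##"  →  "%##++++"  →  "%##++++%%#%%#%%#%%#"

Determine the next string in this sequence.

%##++++%%#%%#%%#%%#%##%##++%##%##++%##%##++%##%##++

Applying the rule to each of the 19 symbols of %##++++%%#%%#%%#%%# gives the pieces %## ++ ++ %%# %%# %%# %%# %## %## ++ %## %## ++ %## %## ++ %## %## ++, which concatenate to the answer.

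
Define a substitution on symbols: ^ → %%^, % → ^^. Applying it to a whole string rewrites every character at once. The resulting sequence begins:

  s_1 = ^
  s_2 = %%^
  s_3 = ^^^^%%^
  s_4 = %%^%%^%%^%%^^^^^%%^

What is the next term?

^^^^%%^^^^^%%^^^^^%%^^^^^%%^%%^%%^%%^%%^^^^^%%^

Replace each of the 19 characters of %%^%%^%%^%%^^^^^%%^ in place — ^^ ^^ %%^ ^^ ^^ %%^ ^^ ^^ %%^ ^^ ^^ %%^ %%^ %%^ %%^ %%^ ^^ ^^ %%^ — and concatenate.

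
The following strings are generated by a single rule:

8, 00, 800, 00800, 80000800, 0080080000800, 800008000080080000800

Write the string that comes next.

0080080000800800008000080080000800

From term 3 onward, concatenate the second-to-last term with the last: 8·00 = 800, 00·800 = 00800, …
So term 8 is 0080080000800·800008000080080000800.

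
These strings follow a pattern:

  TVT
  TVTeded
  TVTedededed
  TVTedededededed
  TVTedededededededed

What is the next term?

TVTedededededededededed

Each term is the previous one with eded appended.
So the next term is TVTedededededededed·eded.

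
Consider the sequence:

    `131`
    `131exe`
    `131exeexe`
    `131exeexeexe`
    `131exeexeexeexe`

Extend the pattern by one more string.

131exeexeexeexeexe

The strings grow by a fixed suffix exe each time.
One more step from 131exeexeexeexe gives the answer.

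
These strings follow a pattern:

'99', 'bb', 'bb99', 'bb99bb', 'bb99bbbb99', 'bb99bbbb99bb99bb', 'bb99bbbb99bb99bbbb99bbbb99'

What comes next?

From term 3 onward, concatenate the last term with the second-to-last: bb·99 = bb99, bb99·bb = bb99bb, …
So term 8 is bb99bbbb99bb99bbbb99bbbb99·bb99bbbb99bb99bb.

bb99bbbb99bb99bbbb99bbbb99bb99bbbb99bb99bb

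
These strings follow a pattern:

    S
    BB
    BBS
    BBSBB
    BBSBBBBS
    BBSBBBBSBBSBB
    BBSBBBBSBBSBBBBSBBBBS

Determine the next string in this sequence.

From term 3 onward, concatenate the last term with the second-to-last: BB·S = BBS, BBS·BB = BBSBB, …
The next term joins BBSBBBBSBBSBBBBSBBBBS and BBSBBBBSBBSBB.

BBSBBBBSBBSBBBBSBBBBSBBSBBBBSBBSBB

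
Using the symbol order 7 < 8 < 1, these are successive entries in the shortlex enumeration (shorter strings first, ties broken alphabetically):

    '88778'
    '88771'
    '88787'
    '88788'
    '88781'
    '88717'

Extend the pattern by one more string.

Treat 88717 as a base-3 numeral over the given alphabet and add one, carrying through any trailing 1's.

88718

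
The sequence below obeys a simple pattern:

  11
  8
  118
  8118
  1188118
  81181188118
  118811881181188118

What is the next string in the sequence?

81181188118118811881181188118

From term 3 onward, concatenate the second-to-last term with the last: 11·8 = 118, 8·118 = 8118, …
So term 8 is 81181188118·118811881181188118.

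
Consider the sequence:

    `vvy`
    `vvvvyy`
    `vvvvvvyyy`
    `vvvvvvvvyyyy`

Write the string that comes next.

Term n consists of 2n v's, followed by n y's (n = 1, 2, …).
At n = 5 the blocks have lengths 10, 5.

vvvvvvvvvvyyyyy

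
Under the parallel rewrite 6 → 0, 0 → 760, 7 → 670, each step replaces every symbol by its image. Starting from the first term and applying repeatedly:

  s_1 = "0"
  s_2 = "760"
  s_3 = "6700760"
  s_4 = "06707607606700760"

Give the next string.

76006707606700760670076006707607606700760

φ(06707607606700760) expands symbol-by-symbol to 760 0 670 760 670 0 760 670 0 760 0 670 760 760 670 0 760; joining the 17 pieces gives the next term.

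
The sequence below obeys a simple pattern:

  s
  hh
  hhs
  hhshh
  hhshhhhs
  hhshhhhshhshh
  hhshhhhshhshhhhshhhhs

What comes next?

Each term (from the third on) is the previous term followed by the one before it: term 3 = hh·s = hhs.
The next term joins hhshhhhshhshhhhshhhhs and hhshhhhshhshh.

hhshhhhshhshhhhshhhhshhshhhhshhshh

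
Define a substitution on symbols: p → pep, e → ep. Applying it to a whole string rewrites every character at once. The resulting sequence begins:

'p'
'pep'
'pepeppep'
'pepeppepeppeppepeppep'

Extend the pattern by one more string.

Applying the rule to each of the 21 symbols of pepeppepeppeppepeppep gives the pieces pep ep pep ep pep pep ep pep ep pep pep ep pep pep ep pep ep pep pep ep pep, which concatenate to the answer.

pepeppepeppeppepeppepeppeppepeppeppepeppepeppeppepeppep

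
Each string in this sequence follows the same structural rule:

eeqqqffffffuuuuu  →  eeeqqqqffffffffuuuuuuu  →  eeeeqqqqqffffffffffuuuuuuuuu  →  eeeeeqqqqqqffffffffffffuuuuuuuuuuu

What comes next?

Each string has the form e^{n} q^{n+1} f^{2n+2} u^{2n+1}, where the shown terms are n = 2, 3, 4, 5.
At n = 6 the blocks have lengths 6, 7, 14, 13.

eeeeeeqqqqqqqffffffffffffffuuuuuuuuuuuuu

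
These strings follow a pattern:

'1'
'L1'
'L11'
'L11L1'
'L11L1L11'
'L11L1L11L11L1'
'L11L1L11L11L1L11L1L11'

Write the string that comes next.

Each term (from the third on) is the previous term followed by the one before it: term 3 = L1·1 = L11.
Continuing: L11L1L11L11L1L11L1L11 · L11L1L11L11L1 gives term 8.

L11L1L11L11L1L11L1L11L11L1L11L11L1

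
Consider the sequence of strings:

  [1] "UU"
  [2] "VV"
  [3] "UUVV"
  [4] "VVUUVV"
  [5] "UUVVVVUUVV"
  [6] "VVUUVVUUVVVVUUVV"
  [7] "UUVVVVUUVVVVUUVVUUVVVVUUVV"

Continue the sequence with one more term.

This is a Fibonacci-style word recurrence s(k) = s(k−2)·s(k−1): e.g. UU·VV = UUVV.
Continuing: VVUUVVUUVVVVUUVV · UUVVVVUUVVVVUUVVUUVVVVUUVV gives term 8.

VVUUVVUUVVVVUUVVUUVVVVUUVVVVUUVVUUVVVVUUVV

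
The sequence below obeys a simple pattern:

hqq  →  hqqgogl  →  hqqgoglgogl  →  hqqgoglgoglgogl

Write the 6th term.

The strings grow by a fixed suffix gogl each time.
From hqqgoglgoglgogl, 2 further steps: hqqgoglgoglgogl → hqqgoglgoglgoglgogl → (answer).

hqqgoglgoglgoglgoglgogl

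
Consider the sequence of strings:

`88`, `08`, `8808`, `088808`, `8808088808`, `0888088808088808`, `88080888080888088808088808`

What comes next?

From term 3 onward, concatenate the second-to-last term with the last: 88·08 = 8808, 08·8808 = 088808, …
So term 8 is 0888088808088808·88080888080888088808088808.

088808880808880888080888080888088808088808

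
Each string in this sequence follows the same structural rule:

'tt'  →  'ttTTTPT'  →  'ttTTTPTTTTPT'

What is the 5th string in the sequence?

The strings grow by a fixed suffix TTTPT each time.
From ttTTTPTTTTPT, 2 further steps: ttTTTPTTTTPT → ttTTTPTTTTPTTTTPT → (answer).

ttTTTPTTTTPTTTTPTTTTPT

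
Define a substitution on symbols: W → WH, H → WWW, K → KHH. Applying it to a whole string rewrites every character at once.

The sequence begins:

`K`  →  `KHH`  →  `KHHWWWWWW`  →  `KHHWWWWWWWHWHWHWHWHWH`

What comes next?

KHHWWWWWWWHWHWHWHWHWHWHWWWWHWWWWHWWWWHWWWWHWWWWHWWW

Applying the rule to each of the 21 symbols of KHHWWWWWWWHWHWHWHWHWH gives the pieces KHH WWW WWW WH WH WH WH WH WH WH WWW WH WWW WH WWW WH WWW WH WWW WH WWW, which concatenate to the answer.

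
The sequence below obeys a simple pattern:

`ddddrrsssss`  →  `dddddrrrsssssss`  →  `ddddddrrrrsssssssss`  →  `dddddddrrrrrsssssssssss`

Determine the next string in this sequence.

ddddddddrrrrrrsssssssssssss

Each string has the form d^{n+2} r^{n} s^{2n+1}, where the shown terms are n = 2, 3, 4, 5.
At n = 6 the blocks have lengths 8, 6, 13.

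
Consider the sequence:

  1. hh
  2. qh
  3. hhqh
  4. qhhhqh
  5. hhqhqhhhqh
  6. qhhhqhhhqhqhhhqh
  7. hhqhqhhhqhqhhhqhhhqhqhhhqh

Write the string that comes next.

This is a Fibonacci-style word recurrence s(k) = s(k−2)·s(k−1): e.g. hh·qh = hhqh.
So term 8 is qhhhqhhhqhqhhhqh·hhqhqhhhqhqhhhqhhhqhqhhhqh.

qhhhqhhhqhqhhhqhhhqhqhhhqhqhhhqhhhqhqhhhqh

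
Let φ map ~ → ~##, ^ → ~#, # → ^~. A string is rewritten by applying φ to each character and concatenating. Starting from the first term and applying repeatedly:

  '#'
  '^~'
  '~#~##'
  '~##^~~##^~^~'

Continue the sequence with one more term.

Apply φ to ~##^~~##^~^~ symbol by symbol: ~→~##, #→^~, #→^~, ^→~#, ~→~##, ~→~##, #→^~, #→^~, ^→~#, ~→~##, ^→~#, ~→~##; joined: ~## ^~ ^~ ~# ~## ~## ^~ ^~ ~# ~## ~# ~##.

~##^~^~~#~##~##^~^~~#~##~#~##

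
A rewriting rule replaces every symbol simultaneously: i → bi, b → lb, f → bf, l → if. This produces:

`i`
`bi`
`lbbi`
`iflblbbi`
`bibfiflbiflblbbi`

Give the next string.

lbbilbbfbibfiflbbibfiflbiflblbbi

Replace each of the 16 characters of bibfiflbiflblbbi in place — lb bi lb bf bi bf if lb bi bf if lb if lb lb bi — and concatenate.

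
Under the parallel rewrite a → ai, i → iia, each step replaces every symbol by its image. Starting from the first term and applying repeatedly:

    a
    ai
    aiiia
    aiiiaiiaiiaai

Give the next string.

aiiiaiiaiiaaiiiaiiaaiiiaiiaaiaiiia

Applying the rule to each of the 13 symbols of aiiiaiiaiiaai gives the pieces ai iia iia iia ai iia iia ai iia iia ai ai iia, which concatenate to the answer.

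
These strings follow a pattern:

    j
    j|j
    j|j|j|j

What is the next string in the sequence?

s(k+1) = s(k)·|·s(k) — each term doubles the last with '|' between the halves.
One more doubling of j|j|j|j gives the answer.

j|j|j|j|j|j|j|j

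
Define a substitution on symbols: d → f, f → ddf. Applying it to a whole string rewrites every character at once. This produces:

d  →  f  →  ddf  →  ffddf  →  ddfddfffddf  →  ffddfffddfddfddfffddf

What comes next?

ddfddfffddfddfddfffddfffddfffddfddfddfffddf

Applying the rule to each of the 21 symbols of ffddfffddfddfddfffddf gives the pieces ddf ddf f f ddf ddf ddf f f ddf f f ddf f f ddf ddf ddf f f ddf, which concatenate to the answer.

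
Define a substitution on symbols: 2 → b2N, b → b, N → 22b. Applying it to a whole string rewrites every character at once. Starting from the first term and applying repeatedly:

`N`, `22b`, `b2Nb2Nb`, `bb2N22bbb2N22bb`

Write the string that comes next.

Rewriting the 15 symbols of bb2N22bbb2N22bb one by one yields b b b2N 22b b2N b2N b b b b2N 22b b2N b2N b b; concatenated:

bbb2N22bb2Nb2Nbbbb2N22bb2Nb2Nbb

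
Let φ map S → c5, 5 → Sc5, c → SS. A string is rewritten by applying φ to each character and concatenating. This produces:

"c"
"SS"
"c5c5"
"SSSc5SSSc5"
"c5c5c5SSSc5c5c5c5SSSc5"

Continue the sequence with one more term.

SSSc5SSSc5SSSc5c5c5c5SSSc5SSSc5SSSc5SSSc5c5c5c5SSSc5

Applying the rule to each of the 22 symbols of c5c5c5SSSc5c5c5c5SSSc5 gives the pieces SS Sc5 SS Sc5 SS Sc5 c5 c5 c5 SS Sc5 SS Sc5 SS Sc5 SS Sc5 c5 c5 c5 SS Sc5, which concatenate to the answer.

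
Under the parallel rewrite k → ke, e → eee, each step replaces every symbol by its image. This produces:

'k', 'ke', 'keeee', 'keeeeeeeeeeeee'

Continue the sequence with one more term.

keeeeeeeeeeeeeeeeeeeeeeeeeeeeeeeeeeeeeeee

φ(keeeeeeeeeeeee) expands symbol-by-symbol to ke eee eee eee eee eee eee eee eee eee eee eee eee eee; joining the 14 pieces gives the next term.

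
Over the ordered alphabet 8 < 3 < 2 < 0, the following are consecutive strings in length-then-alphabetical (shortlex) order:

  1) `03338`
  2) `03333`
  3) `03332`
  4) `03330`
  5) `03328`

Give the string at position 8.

Advancing 3 positions from 03328 through 03328 → 03323 → 03322 reaches term 8.

03320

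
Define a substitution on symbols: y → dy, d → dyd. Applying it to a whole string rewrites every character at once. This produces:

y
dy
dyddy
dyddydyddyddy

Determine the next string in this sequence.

Rewriting the 13 symbols of dyddydyddyddy one by one yields dyd dy dyd dyd dy dyd dy dyd dyd dy dyd dyd dy; concatenated:

dyddydyddyddydyddydyddyddydyddyddy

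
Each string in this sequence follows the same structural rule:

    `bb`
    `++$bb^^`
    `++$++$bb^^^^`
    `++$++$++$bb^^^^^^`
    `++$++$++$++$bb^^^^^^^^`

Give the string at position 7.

Every step adds ++$ to the front and ^^ to the end of the previous string.
From ++$++$++$++$bb^^^^^^^^, 2 further steps: ++$++$++$++$bb^^^^^^^^ → ++$++$++$++$++$bb^^^^^^^^^^ → (answer).

++$++$++$++$++$++$bb^^^^^^^^^^^^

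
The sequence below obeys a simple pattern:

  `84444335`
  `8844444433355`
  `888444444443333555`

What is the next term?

88884444444444333335555

Each string has the form 8^{n} 4^{2n+2} 3^{n+1} 5^{n} (n = 1, 2, …).
Setting n = 4 gives 4, 10, 5, 4 characters in each block.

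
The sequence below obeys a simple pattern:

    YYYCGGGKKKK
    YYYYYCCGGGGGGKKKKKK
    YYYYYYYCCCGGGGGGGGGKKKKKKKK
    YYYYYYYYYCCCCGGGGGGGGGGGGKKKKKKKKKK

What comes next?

Reading off run lengths: Y runs 3, 5, 7, 9; C runs 1, 2, 3, 4; G runs 3, 6, 9, 12; K runs 4, 6, 8, 10 — each is linear in n (n = 1, 2, …).
For the next term, n = 5, so the run lengths are 11, 5, 15, 12.

YYYYYYYYYYYCCCCCGGGGGGGGGGGGGGGKKKKKKKKKKKK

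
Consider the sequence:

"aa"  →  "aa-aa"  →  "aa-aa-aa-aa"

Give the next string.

s(k+1) = s(k)·-·s(k) — each term doubles the last with '-' between the halves.
So the next term is two copies of aa-aa-aa-aa with '-' between the halves.

aa-aa-aa-aa-aa-aa-aa-aa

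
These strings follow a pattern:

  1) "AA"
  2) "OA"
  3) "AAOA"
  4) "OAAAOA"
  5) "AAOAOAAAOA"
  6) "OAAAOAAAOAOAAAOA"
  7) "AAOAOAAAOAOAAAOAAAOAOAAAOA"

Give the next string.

From term 3 onward, concatenate the second-to-last term with the last: AA·OA = AAOA, OA·AAOA = OAAAOA, …
Continuing: OAAAOAAAOAOAAAOA · AAOAOAAAOAOAAAOAAAOAOAAAOA gives term 8.

OAAAOAAAOAOAAAOAAAOAOAAAOAOAAAOAAAOAOAAAOA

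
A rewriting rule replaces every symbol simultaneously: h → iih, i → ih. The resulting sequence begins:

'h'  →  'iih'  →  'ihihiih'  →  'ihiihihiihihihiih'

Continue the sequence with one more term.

φ(ihiihihiihihihiih) expands symbol-by-symbol to ih iih ih ih iih ih iih ih ih iih ih iih ih iih ih ih iih; joining the 17 pieces gives the next term.

ihiihihihiihihiihihihiihihiihihiihihihiih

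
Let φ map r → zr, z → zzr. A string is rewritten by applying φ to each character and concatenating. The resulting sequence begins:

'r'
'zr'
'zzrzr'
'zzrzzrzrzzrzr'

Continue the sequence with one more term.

Rewriting the 13 symbols of zzrzzrzrzzrzr one by one yields zzr zzr zr zzr zzr zr zzr zr zzr zzr zr zzr zr; concatenated:

zzrzzrzrzzrzzrzrzzrzrzzrzzrzrzzrzr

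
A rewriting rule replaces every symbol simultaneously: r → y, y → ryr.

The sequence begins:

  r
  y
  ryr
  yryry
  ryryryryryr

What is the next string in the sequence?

Apply φ to ryryryryryr symbol by symbol: r→y, y→ryr, r→y, y→ryr, r→y, y→ryr, r→y, y→ryr, r→y, y→ryr, r→y; joined: y ryr y ryr y ryr y ryr y ryr y.

yryryryryryryryryryry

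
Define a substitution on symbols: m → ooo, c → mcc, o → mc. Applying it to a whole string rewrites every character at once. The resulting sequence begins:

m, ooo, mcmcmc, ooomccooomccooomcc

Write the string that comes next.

Rewriting the 18 symbols of ooomccooomccooomcc one by one yields mc mc mc ooo mcc mcc mc mc mc ooo mcc mcc mc mc mc ooo mcc mcc; concatenated:

mcmcmcooomccmccmcmcmcooomccmccmcmcmcooomccmcc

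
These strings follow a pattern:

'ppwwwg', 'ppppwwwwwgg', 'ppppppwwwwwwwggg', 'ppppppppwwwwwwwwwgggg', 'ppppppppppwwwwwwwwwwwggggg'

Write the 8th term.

ppppppppppppppppwwwwwwwwwwwwwwwwwgggggggg

Each string has the form p^{2n} w^{2n+1} g^{n} (n = 1, 2, …).
Setting n = 8 gives 16, 17, 8 characters in each block.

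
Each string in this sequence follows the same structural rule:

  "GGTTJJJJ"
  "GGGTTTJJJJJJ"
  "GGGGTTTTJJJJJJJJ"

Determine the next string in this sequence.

GGGGGTTTTTJJJJJJJJJJ

Term n consists of n G's, followed by n T's, followed by 2n J's, where the shown terms are n = 2, 3, 4.
For the next term, n = 5, so the run lengths are 5, 5, 10.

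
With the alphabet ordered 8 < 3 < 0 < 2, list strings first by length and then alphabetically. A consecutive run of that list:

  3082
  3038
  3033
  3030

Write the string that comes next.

The successor of 3030 increments the rightmost position that isn't already 2 and resets every position after it to 8.

3032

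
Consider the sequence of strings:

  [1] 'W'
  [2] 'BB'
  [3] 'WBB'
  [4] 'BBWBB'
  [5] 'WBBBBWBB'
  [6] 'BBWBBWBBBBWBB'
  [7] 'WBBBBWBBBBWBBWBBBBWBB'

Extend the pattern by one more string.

BBWBBWBBBBWBBWBBBBWBBBBWBBWBBBBWBB

This is a Fibonacci-style word recurrence s(k) = s(k−2)·s(k−1): e.g. W·BB = WBB.
Continuing: BBWBBWBBBBWBB · WBBBBWBBBBWBBWBBBBWBB gives term 8.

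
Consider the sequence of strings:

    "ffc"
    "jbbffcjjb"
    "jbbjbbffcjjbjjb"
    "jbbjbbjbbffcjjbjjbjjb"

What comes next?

jbbjbbjbbjbbffcjjbjjbjjbjjb

Each term wraps the previous one in jbb on the left and jjb on the right.
One more step from jbbjbbjbbffcjjbjjbjjb gives the answer.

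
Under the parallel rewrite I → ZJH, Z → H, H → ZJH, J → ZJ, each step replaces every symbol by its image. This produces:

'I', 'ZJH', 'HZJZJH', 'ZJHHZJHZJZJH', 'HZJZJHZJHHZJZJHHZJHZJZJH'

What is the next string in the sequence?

φ(HZJZJHZJHHZJZJHHZJHZJZJH) expands symbol-by-symbol to ZJH H ZJ H ZJ ZJH H ZJ ZJH ZJH H ZJ H ZJ ZJH ZJH H ZJ ZJH H ZJ H ZJ ZJH; joining the 24 pieces gives the next term.

ZJHHZJHZJZJHHZJZJHZJHHZJHZJZJHZJHHZJZJHHZJHZJZJH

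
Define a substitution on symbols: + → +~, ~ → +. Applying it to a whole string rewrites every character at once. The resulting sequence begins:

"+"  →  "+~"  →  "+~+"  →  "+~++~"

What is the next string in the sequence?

Expanding +~++~: +→+~, ~→+, +→+~, +→+~, ~→+. Concatenated: +~ + +~ +~ +.

+~++~+~+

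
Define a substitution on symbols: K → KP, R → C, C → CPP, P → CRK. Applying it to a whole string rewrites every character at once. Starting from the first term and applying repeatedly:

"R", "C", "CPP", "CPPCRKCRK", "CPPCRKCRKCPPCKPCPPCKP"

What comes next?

Rewriting the 21 symbols of CPPCRKCRKCPPCKPCPPCKP one by one yields CPP CRK CRK CPP C KP CPP C KP CPP CRK CRK CPP KP CRK CPP CRK CRK CPP KP CRK; concatenated:

CPPCRKCRKCPPCKPCPPCKPCPPCRKCRKCPPKPCRKCPPCRKCRKCPPKPCRK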